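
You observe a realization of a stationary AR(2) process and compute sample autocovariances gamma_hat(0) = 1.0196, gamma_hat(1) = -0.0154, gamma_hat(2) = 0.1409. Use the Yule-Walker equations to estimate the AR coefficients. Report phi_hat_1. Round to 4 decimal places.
\hat\phi_{1} = -0.0130

The Yule-Walker equations for an AR(p) process read, in matrix form,
  Gamma_p phi = r_p,   with   (Gamma_p)_{ij} = gamma(|i - j|),
                       (r_p)_i = gamma(i),   i,j = 1..p.
Substitute the sample gammas (Toeplitz matrix and right-hand side of size 2):
  Gamma_p = [[1.0196, -0.0154], [-0.0154, 1.0196]]
  r_p     = [-0.0154, 0.1409]
Written out:
  1.0196 phi_1 - 0.0154 phi_2 = -0.0154
  -0.0154 phi_1 + 1.0196 phi_2 = 0.1409
Solve by Cramer's rule:
  det = gamma(0)^2 - gamma(1)^2 = (1.0196)^2 - (-0.0154)^2 = 1.03958416 - 0.00023716 = 1.039347
  phi_hat_1 = [gamma(1) gamma(0) - gamma(1) gamma(2)] / det = [(-0.0154)(1.0196) - (-0.0154)(0.1409)] / 1.039347 = -0.01353198 / 1.039347 = -0.013
  phi_hat_2 = [gamma(0) gamma(2) - gamma(1)^2] / det = [(1.0196)(0.1409) - (-0.0154)^2] / 1.039347 = 0.14342448 / 1.039347 = 0.138
So phi_hat = [-0.0130, 0.1380].
Therefore phi_hat_1 = -0.0130.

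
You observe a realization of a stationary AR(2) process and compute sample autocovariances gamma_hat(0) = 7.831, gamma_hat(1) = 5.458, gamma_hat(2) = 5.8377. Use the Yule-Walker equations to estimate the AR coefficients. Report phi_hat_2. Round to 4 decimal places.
\hat\phi_{2} = 0.5050

The Yule-Walker equations for an AR(p) process read, in matrix form,
  Gamma_p phi = r_p,   with   (Gamma_p)_{ij} = gamma(|i - j|),
                       (r_p)_i = gamma(i),   i,j = 1..p.
Substitute the sample gammas (Toeplitz matrix and right-hand side of size 2):
  Gamma_p = [[7.831, 5.458], [5.458, 7.831]]
  r_p     = [5.458, 5.8377]
Written out:
  7.831 phi_1 + 5.458 phi_2 = 5.458
  5.458 phi_1 + 7.831 phi_2 = 5.8377
Solve by Cramer's rule:
  det = gamma(0)^2 - gamma(1)^2 = (7.831)^2 - (5.458)^2 = 61.324561 - 29.789764 = 31.534797
  phi_hat_1 = [gamma(1) gamma(0) - gamma(1) gamma(2)] / det = [(5.458)(7.831) - (5.458)(5.8377)] / 31.534797 = 10.8794314 / 31.534797 = 0.345
  phi_hat_2 = [gamma(0) gamma(2) - gamma(1)^2] / det = [(7.831)(5.8377) - (5.458)^2] / 31.534797 = 15.9252647 / 31.534797 = 0.505
So phi_hat = [0.3450, 0.5050].
Therefore phi_hat_2 = 0.5050.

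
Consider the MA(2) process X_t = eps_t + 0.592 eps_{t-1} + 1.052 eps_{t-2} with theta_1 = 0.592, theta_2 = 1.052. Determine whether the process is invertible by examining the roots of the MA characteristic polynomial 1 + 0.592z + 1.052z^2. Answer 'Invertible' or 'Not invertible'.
\text{Not invertible}

The MA(q) characteristic polynomial is P(z) = 1 + 0.592z + 1.052z^2.
Invertibility requires all roots to lie outside the unit circle, i.e. |z| > 1 for every root.
Set 1 + (0.592) z + (1.052) z^2 = 0, i.e. a z^2 + b z + c = 0 with a = 1.052, b = 0.592, c = 1.
Discriminant D = b^2 - 4ac = (0.592)^2 - 4*(1.052)*1 = 0.350464 - (4.208) = -3.857536.
D < 0, so the roots are the complex-conjugate pair z = (-b +/- i sqrt(-D)) / (2a) = -0.2814 +/- 0.9335i.
For a conjugate pair |z|^2 = z * conj(z) = (product of roots) = c/a = 1/(1.052) = 0.95057, so |z| = sqrt(0.95057) = 0.975 for both roots.
Moduli of all roots: 0.9750, 0.9750.
All moduli strictly greater than 1? No.
Verdict: Not invertible.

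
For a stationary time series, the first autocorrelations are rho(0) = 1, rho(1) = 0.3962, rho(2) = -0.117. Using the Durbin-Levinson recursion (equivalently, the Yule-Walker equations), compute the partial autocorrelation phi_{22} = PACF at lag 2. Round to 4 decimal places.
\phi_{22} = -0.3250

The PACF at lag k is phi_{kk}, the last component of the solution
to the Yule-Walker system G_k phi = r_k where
  (G_k)_{ij} = rho(|i - j|), (r_k)_i = rho(i), i,j = 1..k.
Equivalently, Durbin-Levinson gives phi_{kk} iteratively:
  phi_{11} = rho(1)
  phi_{kk} = [rho(k) - sum_{j=1..k-1} phi_{k-1,j} rho(k-j)]
            / [1 - sum_{j=1..k-1} phi_{k-1,j} rho(j)],
  phi_{k,j} = phi_{k-1,j} - phi_{kk} phi_{k-1,k-j},  j = 1..k-1.
Step k = 1:
  phi_11 = rho(1) = 0.3962.
Step k = 2:
  phi_22 = [rho(2) - phi_11 rho(1)] / [1 - phi_11 rho(1)] = [-0.117 - (0.3962)(0.3962)] / [1 - (0.3962)(0.3962)]
         = -0.27397444 / 0.84302556 = -0.325.
Therefore phi_{22} = -0.3250.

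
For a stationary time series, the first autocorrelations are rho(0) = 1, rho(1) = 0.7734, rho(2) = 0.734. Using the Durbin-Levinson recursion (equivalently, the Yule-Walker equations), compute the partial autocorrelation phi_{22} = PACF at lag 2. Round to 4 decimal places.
\phi_{22} = 0.3381

The PACF at lag k is phi_{kk}, the last component of the solution
to the Yule-Walker system G_k phi = r_k where
  (G_k)_{ij} = rho(|i - j|), (r_k)_i = rho(i), i,j = 1..k.
Equivalently, Durbin-Levinson gives phi_{kk} iteratively:
  phi_{11} = rho(1)
  phi_{kk} = [rho(k) - sum_{j=1..k-1} phi_{k-1,j} rho(k-j)]
            / [1 - sum_{j=1..k-1} phi_{k-1,j} rho(j)],
  phi_{k,j} = phi_{k-1,j} - phi_{kk} phi_{k-1,k-j},  j = 1..k-1.
Step k = 1:
  phi_11 = rho(1) = 0.7734.
Step k = 2:
  phi_22 = [rho(2) - phi_11 rho(1)] / [1 - phi_11 rho(1)] = [0.734 - (0.7734)(0.7734)] / [1 - (0.7734)(0.7734)]
         = 0.13585244 / 0.40185244 = 0.3381.
Therefore phi_{22} = 0.3381.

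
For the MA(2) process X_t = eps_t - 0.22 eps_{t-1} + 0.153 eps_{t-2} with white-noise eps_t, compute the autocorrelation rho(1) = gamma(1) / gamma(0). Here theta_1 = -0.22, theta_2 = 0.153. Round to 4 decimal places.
\rho(1) = -0.2367

For an MA(q) process with theta_0 = 1, the autocovariance is
  gamma(k) = sigma^2 * sum_{i=0..q-k} theta_i * theta_{i+k},
and rho(k) = gamma(k) / gamma(0). Sigma^2 cancels.
  numerator   = (1)*(-0.22) + (-0.22)*(0.153) = -0.25366.
  denominator = (1)^2 + (-0.22)^2 + (0.153)^2 = 1.071809.
  rho(1) = -0.25366 / 1.071809 = -0.2367.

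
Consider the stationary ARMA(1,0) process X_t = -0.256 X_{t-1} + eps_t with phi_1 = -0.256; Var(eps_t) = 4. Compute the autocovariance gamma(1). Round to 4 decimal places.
\gamma(1) = -1.0958

Multiply the model equation by X_{t-k} and take expectations. With theta_0 = psi_0 = 1 and psi_j the MA(infinity) weights, this gives
  gamma(k) - sum_i phi_i gamma(k-i) = c_k,
  c_k = sigma^2 * sum_{j=k..q} theta_j psi_{j-k}   (c_k = 0 for k > q),
using gamma(-m) = gamma(m).
Pure AR (q = 0): c_0 = sigma^2 = 4, c_k = 0 for k >= 1.
Equations for k = 0 and k = 1 (AR order 1):
  gamma(0) = phi_1 gamma(1) + c_0
  gamma(1) = phi_1 gamma(0) + c_1
Substituting the second into the first: gamma(0) (1 - phi_1^2) = c_0 + phi_1 c_1, so
  gamma(0) = c_0 / (1 - phi_1^2) = 4 / (1 - (-0.256)^2) = 4 / 0.934464 = 4.280529.
  gamma(1) = phi_1 gamma(0) = (-0.256)(4.280529) = -1.095815.
Therefore gamma(1) = -1.0958 (to 4 decimal places).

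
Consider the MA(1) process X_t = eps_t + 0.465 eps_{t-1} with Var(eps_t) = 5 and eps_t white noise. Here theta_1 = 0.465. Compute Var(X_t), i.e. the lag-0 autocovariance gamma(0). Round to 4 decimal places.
\gamma(0) = 6.0811

For an MA(q) process X_t = eps_t + sum_i theta_i eps_{t-i} with
Var(eps_t) = sigma^2, the variance is
  gamma(0) = sigma^2 * (1 + sum_i theta_i^2).
  sum_i theta_i^2 = (0.465)^2 = 0.216225.
  gamma(0) = 5 * (1 + 0.216225) = 5 * 1.216225 = 6.081125, which rounds to 6.0811.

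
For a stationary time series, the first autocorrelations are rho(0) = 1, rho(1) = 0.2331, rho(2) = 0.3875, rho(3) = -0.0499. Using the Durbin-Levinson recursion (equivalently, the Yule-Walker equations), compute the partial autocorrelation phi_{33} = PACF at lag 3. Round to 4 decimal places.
\phi_{33} = -0.2300

The PACF at lag k is phi_{kk}, the last component of the solution
to the Yule-Walker system G_k phi = r_k where
  (G_k)_{ij} = rho(|i - j|), (r_k)_i = rho(i), i,j = 1..k.
Equivalently, Durbin-Levinson gives phi_{kk} iteratively:
  phi_{11} = rho(1)
  phi_{kk} = [rho(k) - sum_{j=1..k-1} phi_{k-1,j} rho(k-j)]
            / [1 - sum_{j=1..k-1} phi_{k-1,j} rho(j)],
  phi_{k,j} = phi_{k-1,j} - phi_{kk} phi_{k-1,k-j},  j = 1..k-1.
Step k = 1:
  phi_11 = rho(1) = 0.2331.
Step k = 2:
  phi_22 = [rho(2) - phi_11 rho(1)] / [1 - phi_11 rho(1)] = [0.3875 - (0.2331)(0.2331)] / [1 - (0.2331)(0.2331)]
         = 0.33316439 / 0.94566439 = 0.352307.
  Update: phi_21 = phi_11 - phi_22 phi_11 = 0.2331 - (0.352307)(0.2331) = 0.150977.
Step k = 3:
  phi_33 = [rho(3) - phi_21 rho(2) - phi_22 rho(1)] / [1 - phi_21 rho(1) - phi_22 rho(2)]
    numerator   = -0.0499 - (0.150977)(0.3875) - (0.352307)(0.2331) = -0.19052647
    denominator = 1 - (0.150977)(0.2331) - (0.352307)(0.3875) = 0.82828817
  phi_33 = -0.19052647 / 0.82828817 = -0.23.
Therefore phi_{33} = -0.2300.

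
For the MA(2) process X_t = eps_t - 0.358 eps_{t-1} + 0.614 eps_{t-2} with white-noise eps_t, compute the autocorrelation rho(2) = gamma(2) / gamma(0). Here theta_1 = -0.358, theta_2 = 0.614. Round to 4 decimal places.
\rho(2) = 0.4079

For an MA(q) process with theta_0 = 1, the autocovariance is
  gamma(k) = sigma^2 * sum_{i=0..q-k} theta_i * theta_{i+k},
and rho(k) = gamma(k) / gamma(0). Sigma^2 cancels.
  numerator   = (1)*(0.614) = 0.614.
  denominator = (1)^2 + (-0.358)^2 + (0.614)^2 = 1.50516.
  rho(2) = 0.614 / 1.50516 = 0.4079.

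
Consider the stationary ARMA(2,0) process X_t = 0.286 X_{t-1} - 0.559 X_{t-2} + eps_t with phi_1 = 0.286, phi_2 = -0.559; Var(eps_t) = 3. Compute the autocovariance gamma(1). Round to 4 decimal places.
\gamma(1) = 0.8284

Multiply the model equation by X_{t-k} and take expectations. With theta_0 = psi_0 = 1 and psi_j the MA(infinity) weights, this gives
  gamma(k) - sum_i phi_i gamma(k-i) = c_k,
  c_k = sigma^2 * sum_{j=k..q} theta_j psi_{j-k}   (c_k = 0 for k > q),
using gamma(-m) = gamma(m).
Pure AR (q = 0): c_0 = sigma^2 = 3, c_k = 0 for k >= 1.
Equations for k = 0, 1, 2 (AR order 2, c_2 = 0):
  (E0) gamma(0) = phi_1 gamma(1) + phi_2 gamma(2) + c_0
  (E1) gamma(1) = phi_1 gamma(0) + phi_2 gamma(1) + c_1
  (E2) gamma(2) = phi_1 gamma(1) + phi_2 gamma(0)
From (E1): gamma(1) = A gamma(0) + B with
  A = phi_1 / (1 - phi_2) = 0.286 / 1.559 = 0.183451,   B = c_1 / (1 - phi_2) = 0 / 1.559 = 0.
Insert (E2) into (E0): gamma(0) (1 - phi_2^2) = phi_1 (1 + phi_2) gamma(1) + c_0.
  phi_1 (1 + phi_2) = (0.286)(0.441) = 0.126126,   1 - phi_2^2 = 0.687519.
Replace gamma(1) by A gamma(0) + B and collect gamma(0):
  gamma(0) [0.687519 - (0.126126)(0.183451)] = c_0 = 3
  gamma(0) * 0.664381 = 3
  gamma(0) = 3 / 0.664381 = 4.515481.
  gamma(1) = A gamma(0) = (0.183451)(4.515481) = 0.828369.
Therefore gamma(1) = 0.8284 (to 4 decimal places).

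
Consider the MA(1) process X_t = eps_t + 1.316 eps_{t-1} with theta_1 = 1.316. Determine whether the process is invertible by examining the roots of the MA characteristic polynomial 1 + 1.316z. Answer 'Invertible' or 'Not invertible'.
\text{Not invertible}

The MA(q) characteristic polynomial is P(z) = 1 + 1.316z.
Invertibility requires all roots to lie outside the unit circle, i.e. |z| > 1 for every root.
This is linear in z: 1 + (1.316) z = 0  =>  z = -1/(1.316) = -0.759878,  |z| = 0.759878.
Moduli of all roots: 0.7599.
All moduli strictly greater than 1? No.
Verdict: Not invertible.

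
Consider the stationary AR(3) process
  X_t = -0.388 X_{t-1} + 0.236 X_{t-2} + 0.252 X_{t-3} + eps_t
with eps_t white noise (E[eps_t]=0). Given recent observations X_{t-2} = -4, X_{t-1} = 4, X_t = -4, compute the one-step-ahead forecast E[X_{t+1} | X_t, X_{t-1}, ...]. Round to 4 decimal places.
E[X_{t+1} \mid \mathcal F_t] = 1.4880

For an AR(p) model X_t = c + sum_i phi_i X_{t-i} + eps_t, the
one-step-ahead conditional mean is
  E[X_{t+1} | X_t, ...] = c + sum_i phi_i X_{t+1-i}.
Substitute known values:
  E[X_{t+1} | ...] = (-0.388) * (-4) + (0.236) * (4) + (0.252) * (-4)
                   = 1.4880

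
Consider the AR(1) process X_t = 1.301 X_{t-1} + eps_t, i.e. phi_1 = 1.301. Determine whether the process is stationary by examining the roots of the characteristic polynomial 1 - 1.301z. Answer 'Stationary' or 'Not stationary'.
\text{Not stationary}

The AR(p) characteristic polynomial is P(z) = 1 - 1.301z.
Stationarity requires all roots to lie outside the unit circle, i.e. |z| > 1 for every root.
This is linear in z: 1 + (-1.301) z = 0  =>  z = -1/(-1.301) = 0.76864,  |z| = 0.76864.
Moduli of all roots: 0.7686.
All moduli strictly greater than 1? No.
Verdict: Not stationary.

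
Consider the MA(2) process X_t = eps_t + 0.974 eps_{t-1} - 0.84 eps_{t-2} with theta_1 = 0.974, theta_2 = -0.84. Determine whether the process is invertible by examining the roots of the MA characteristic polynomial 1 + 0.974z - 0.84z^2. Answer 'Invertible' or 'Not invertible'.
\text{Not invertible}

The MA(q) characteristic polynomial is P(z) = 1 + 0.974z - 0.84z^2.
Invertibility requires all roots to lie outside the unit circle, i.e. |z| > 1 for every root.
Set 1 + (0.974) z + (-0.84) z^2 = 0, i.e. a z^2 + b z + c = 0 with a = -0.84, b = 0.974, c = 1.
Discriminant D = b^2 - 4ac = (0.974)^2 - 4*(-0.84)*1 = 0.948676 - (-3.36) = 4.308676.
D >= 0, so the roots are real: z = (-b +/- sqrt(D)) / (2a) = (-0.974 +/- 2.075735) / (-1.68).
  z_1 = (-0.974 + 2.075735) / (-1.68) = -0.6558,   |z_1| = 0.6558.
  z_2 = (-0.974 - 2.075735) / (-1.68) = 1.8153,   |z_2| = 1.8153.
Moduli of all roots: 0.6558, 1.8153.
All moduli strictly greater than 1? No.
Verdict: Not invertible.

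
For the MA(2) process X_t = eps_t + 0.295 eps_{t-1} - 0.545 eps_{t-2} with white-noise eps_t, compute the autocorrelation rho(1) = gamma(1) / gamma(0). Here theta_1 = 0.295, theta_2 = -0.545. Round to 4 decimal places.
\rho(1) = 0.0970

For an MA(q) process with theta_0 = 1, the autocovariance is
  gamma(k) = sigma^2 * sum_{i=0..q-k} theta_i * theta_{i+k},
and rho(k) = gamma(k) / gamma(0). Sigma^2 cancels.
  numerator   = (1)*(0.295) + (0.295)*(-0.545) = 0.134225.
  denominator = (1)^2 + (0.295)^2 + (-0.545)^2 = 1.38405.
  rho(1) = 0.134225 / 1.38405 = 0.0970.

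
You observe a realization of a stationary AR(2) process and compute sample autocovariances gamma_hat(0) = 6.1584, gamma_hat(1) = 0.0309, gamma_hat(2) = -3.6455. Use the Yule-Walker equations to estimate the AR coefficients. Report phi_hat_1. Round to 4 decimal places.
\hat\phi_{1} = 0.0080

The Yule-Walker equations for an AR(p) process read, in matrix form,
  Gamma_p phi = r_p,   with   (Gamma_p)_{ij} = gamma(|i - j|),
                       (r_p)_i = gamma(i),   i,j = 1..p.
Substitute the sample gammas (Toeplitz matrix and right-hand side of size 2):
  Gamma_p = [[6.1584, 0.0309], [0.0309, 6.1584]]
  r_p     = [0.0309, -3.6455]
Written out:
  6.1584 phi_1 + 0.0309 phi_2 = 0.0309
  0.0309 phi_1 + 6.1584 phi_2 = -3.6455
Solve by Cramer's rule:
  det = gamma(0)^2 - gamma(1)^2 = (6.1584)^2 - (0.0309)^2 = 37.92589056 - 0.00095481 = 37.92493575
  phi_hat_1 = [gamma(1) gamma(0) - gamma(1) gamma(2)] / det = [(0.0309)(6.1584) - (0.0309)(-3.6455)] / 37.92493575 = 0.30294051 / 37.92493575 = 0.008
  phi_hat_2 = [gamma(0) gamma(2) - gamma(1)^2] / det = [(6.1584)(-3.6455) - (0.0309)^2] / 37.92493575 = -22.45140201 / 37.92493575 = -0.592
So phi_hat = [0.0080, -0.5920].
Therefore phi_hat_1 = 0.0080.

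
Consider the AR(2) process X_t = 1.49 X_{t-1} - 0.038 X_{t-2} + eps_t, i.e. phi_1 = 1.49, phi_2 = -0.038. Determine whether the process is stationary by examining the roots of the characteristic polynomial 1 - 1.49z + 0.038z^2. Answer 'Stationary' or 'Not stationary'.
\text{Not stationary}

The AR(p) characteristic polynomial is P(z) = 1 - 1.49z + 0.038z^2.
Stationarity requires all roots to lie outside the unit circle, i.e. |z| > 1 for every root.
Set 1 + (-1.49) z + (0.038) z^2 = 0, i.e. a z^2 + b z + c = 0 with a = 0.038, b = -1.49, c = 1.
Discriminant D = b^2 - 4ac = (-1.49)^2 - 4*(0.038)*1 = 2.2201 - (0.152) = 2.0681.
D >= 0, so the roots are real: z = (-b +/- sqrt(D)) / (2a) = (1.49 +/- 1.438089) / (0.076).
  z_1 = (1.49 + 1.438089) / (0.076) = 38.5275,   |z_1| = 38.5275.
  z_2 = (1.49 - 1.438089) / (0.076) = 0.683,   |z_2| = 0.683.
Moduli of all roots: 38.5275, 0.6830.
All moduli strictly greater than 1? No.
Verdict: Not stationary.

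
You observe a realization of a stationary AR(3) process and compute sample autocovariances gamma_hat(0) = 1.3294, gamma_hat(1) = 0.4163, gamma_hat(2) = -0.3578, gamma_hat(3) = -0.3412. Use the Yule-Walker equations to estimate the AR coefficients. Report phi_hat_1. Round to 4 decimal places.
\hat\phi_{1} = 0.4349

The Yule-Walker equations for an AR(p) process read, in matrix form,
  Gamma_p phi = r_p,   with   (Gamma_p)_{ij} = gamma(|i - j|),
                       (r_p)_i = gamma(i),   i,j = 1..p.
Substitute the sample gammas (Toeplitz matrix and right-hand side of size 3):
  Gamma_p = [[1.3294, 0.4163, -0.3578], [0.4163, 1.3294, 0.4163], [-0.3578, 0.4163, 1.3294]]
  r_p     = [0.4163, -0.3578, -0.3412]
Written out (R1..R3):
  (R1) 1.3294 phi_1 + 0.4163 phi_2 - 0.3578 phi_3 = 0.4163
  (R2) 0.4163 phi_1 + 1.3294 phi_2 + 0.4163 phi_3 = -0.3578
  (R3) -0.3578 phi_1 + 0.4163 phi_2 + 1.3294 phi_3 = -0.3412
Gaussian elimination:
  R2 <- R2 - (0.4163/1.3294) R1 = R2 - (0.313149) R1:  1.199036 phi_2 + 0.528345 phi_3 = -0.488164
  R3 <- R3 - (-0.3578/1.3294) R1 = R3 - (-0.269144) R1:  0.528345 phi_2 + 1.2331 phi_3 = -0.229155
  R3 <- R3 - (0.528345/1.199036) R2 = R3 - (0.440641) R2:  1.00029 phi_3 = -0.01405
Back-substitution:
  phi_hat_3 = -0.01405 / 1.00029 = -0.014046
  phi_hat_2 = (-0.488164 - (0.528345)(-0.014046)) / 1.199036 = -0.400941
  phi_hat_1 = (0.4163 - (0.4163)(-0.400941) - (-0.3578)(-0.014046)) / 1.3294 = 0.434922
So phi_hat = [0.4349, -0.4009, -0.0140].
Therefore phi_hat_1 = 0.4349.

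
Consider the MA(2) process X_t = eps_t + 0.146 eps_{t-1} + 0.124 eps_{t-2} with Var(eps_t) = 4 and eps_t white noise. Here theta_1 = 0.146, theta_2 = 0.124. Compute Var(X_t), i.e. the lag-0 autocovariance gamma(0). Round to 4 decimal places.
\gamma(0) = 4.1468

For an MA(q) process X_t = eps_t + sum_i theta_i eps_{t-i} with
Var(eps_t) = sigma^2, the variance is
  gamma(0) = sigma^2 * (1 + sum_i theta_i^2).
  sum_i theta_i^2 = (0.146)^2 + (0.124)^2 = 0.021316 + 0.015376 = 0.036692.
  gamma(0) = 4 * (1 + 0.036692) = 4 * 1.036692 = 4.146768, which rounds to 4.1468.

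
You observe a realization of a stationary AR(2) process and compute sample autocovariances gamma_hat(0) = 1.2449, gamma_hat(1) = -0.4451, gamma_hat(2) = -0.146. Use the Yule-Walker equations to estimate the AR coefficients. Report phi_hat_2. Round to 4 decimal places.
\hat\phi_{2} = -0.2810

The Yule-Walker equations for an AR(p) process read, in matrix form,
  Gamma_p phi = r_p,   with   (Gamma_p)_{ij} = gamma(|i - j|),
                       (r_p)_i = gamma(i),   i,j = 1..p.
Substitute the sample gammas (Toeplitz matrix and right-hand side of size 2):
  Gamma_p = [[1.2449, -0.4451], [-0.4451, 1.2449]]
  r_p     = [-0.4451, -0.146]
Written out:
  1.2449 phi_1 - 0.4451 phi_2 = -0.4451
  -0.4451 phi_1 + 1.2449 phi_2 = -0.146
Solve by Cramer's rule:
  det = gamma(0)^2 - gamma(1)^2 = (1.2449)^2 - (-0.4451)^2 = 1.54977601 - 0.19811401 = 1.351662
  phi_hat_1 = [gamma(1) gamma(0) - gamma(1) gamma(2)] / det = [(-0.4451)(1.2449) - (-0.4451)(-0.146)] / 1.351662 = -0.61908959 / 1.351662 = -0.458
  phi_hat_2 = [gamma(0) gamma(2) - gamma(1)^2] / det = [(1.2449)(-0.146) - (-0.4451)^2] / 1.351662 = -0.37986941 / 1.351662 = -0.281
So phi_hat = [-0.4580, -0.2810].
Therefore phi_hat_2 = -0.2810.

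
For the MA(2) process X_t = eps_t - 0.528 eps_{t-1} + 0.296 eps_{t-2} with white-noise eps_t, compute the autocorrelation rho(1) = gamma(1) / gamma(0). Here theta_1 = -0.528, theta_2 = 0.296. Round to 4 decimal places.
\rho(1) = -0.5008

For an MA(q) process with theta_0 = 1, the autocovariance is
  gamma(k) = sigma^2 * sum_{i=0..q-k} theta_i * theta_{i+k},
and rho(k) = gamma(k) / gamma(0). Sigma^2 cancels.
  numerator   = (1)*(-0.528) + (-0.528)*(0.296) = -0.684288.
  denominator = (1)^2 + (-0.528)^2 + (0.296)^2 = 1.3664.
  rho(1) = -0.684288 / 1.3664 = -0.5008.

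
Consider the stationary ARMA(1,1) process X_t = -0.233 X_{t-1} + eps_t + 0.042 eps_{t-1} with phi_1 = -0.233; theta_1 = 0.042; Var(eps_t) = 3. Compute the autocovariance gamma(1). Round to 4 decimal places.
\gamma(1) = -0.6000

Multiply the model equation by X_{t-k} and take expectations. With theta_0 = psi_0 = 1 and psi_j the MA(infinity) weights, this gives
  gamma(k) - sum_i phi_i gamma(k-i) = c_k,
  c_k = sigma^2 * sum_{j=k..q} theta_j psi_{j-k}   (c_k = 0 for k > q),
using gamma(-m) = gamma(m).
psi-weights needed (psi_j = theta_j + sum_i phi_i psi_{j-i}):
  psi_1 = theta_1 + phi_1 = 0.042 + (-0.233) = -0.191
Right-hand sides:
  c_0 = sigma^2 (1 + theta_1 psi_1) = 3 * (1 + (0.042)(-0.191)) = 3 * 0.991978 = 2.975934
  c_1 = sigma^2 theta_1 = 3 * (0.042) = 0.126
  c_2 = 0
Equations for k = 0 and k = 1 (AR order 1):
  gamma(0) = phi_1 gamma(1) + c_0
  gamma(1) = phi_1 gamma(0) + c_1
Substituting the second into the first: gamma(0) (1 - phi_1^2) = c_0 + phi_1 c_1, so
  gamma(0) = (c_0 + phi_1 c_1) / (1 - phi_1^2) = (2.975934 + (-0.233)(0.126)) / (1 - (-0.233)^2) = 2.946576 / 0.945711 = 3.115726.
  gamma(1) = phi_1 gamma(0) + c_1 = (-0.233)(3.115726) + (0.126) = -0.599964.
Therefore gamma(1) = -0.6000 (to 4 decimal places).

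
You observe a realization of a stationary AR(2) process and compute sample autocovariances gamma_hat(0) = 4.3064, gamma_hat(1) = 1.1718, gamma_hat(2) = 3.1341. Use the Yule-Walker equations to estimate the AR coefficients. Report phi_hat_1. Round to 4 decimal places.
\hat\phi_{1} = 0.0800

The Yule-Walker equations for an AR(p) process read, in matrix form,
  Gamma_p phi = r_p,   with   (Gamma_p)_{ij} = gamma(|i - j|),
                       (r_p)_i = gamma(i),   i,j = 1..p.
Substitute the sample gammas (Toeplitz matrix and right-hand side of size 2):
  Gamma_p = [[4.3064, 1.1718], [1.1718, 4.3064]]
  r_p     = [1.1718, 3.1341]
Written out:
  4.3064 phi_1 + 1.1718 phi_2 = 1.1718
  1.1718 phi_1 + 4.3064 phi_2 = 3.1341
Solve by Cramer's rule:
  det = gamma(0)^2 - gamma(1)^2 = (4.3064)^2 - (1.1718)^2 = 18.54508096 - 1.37311524 = 17.17196572
  phi_hat_1 = [gamma(1) gamma(0) - gamma(1) gamma(2)] / det = [(1.1718)(4.3064) - (1.1718)(3.1341)] / 17.17196572 = 1.37370114 / 17.17196572 = 0.08
  phi_hat_2 = [gamma(0) gamma(2) - gamma(1)^2] / det = [(4.3064)(3.1341) - (1.1718)^2] / 17.17196572 = 12.123573 / 17.17196572 = 0.706
So phi_hat = [0.0800, 0.7060].
Therefore phi_hat_1 = 0.0800.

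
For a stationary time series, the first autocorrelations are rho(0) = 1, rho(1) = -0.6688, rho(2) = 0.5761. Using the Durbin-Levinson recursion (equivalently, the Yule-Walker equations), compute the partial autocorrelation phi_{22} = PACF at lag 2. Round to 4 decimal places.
\phi_{22} = 0.2330

The PACF at lag k is phi_{kk}, the last component of the solution
to the Yule-Walker system G_k phi = r_k where
  (G_k)_{ij} = rho(|i - j|), (r_k)_i = rho(i), i,j = 1..k.
Equivalently, Durbin-Levinson gives phi_{kk} iteratively:
  phi_{11} = rho(1)
  phi_{kk} = [rho(k) - sum_{j=1..k-1} phi_{k-1,j} rho(k-j)]
            / [1 - sum_{j=1..k-1} phi_{k-1,j} rho(j)],
  phi_{k,j} = phi_{k-1,j} - phi_{kk} phi_{k-1,k-j},  j = 1..k-1.
Step k = 1:
  phi_11 = rho(1) = -0.6688.
Step k = 2:
  phi_22 = [rho(2) - phi_11 rho(1)] / [1 - phi_11 rho(1)] = [0.5761 - (-0.6688)(-0.6688)] / [1 - (-0.6688)(-0.6688)]
         = 0.12880656 / 0.55270656 = 0.233.
Therefore phi_{22} = 0.2330.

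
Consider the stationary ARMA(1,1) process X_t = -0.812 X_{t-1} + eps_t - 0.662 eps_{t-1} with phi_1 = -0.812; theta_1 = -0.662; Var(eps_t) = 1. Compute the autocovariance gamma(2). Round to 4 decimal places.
\gamma(2) = 5.4021

Multiply the model equation by X_{t-k} and take expectations. With theta_0 = psi_0 = 1 and psi_j the MA(infinity) weights, this gives
  gamma(k) - sum_i phi_i gamma(k-i) = c_k,
  c_k = sigma^2 * sum_{j=k..q} theta_j psi_{j-k}   (c_k = 0 for k > q),
using gamma(-m) = gamma(m).
psi-weights needed (psi_j = theta_j + sum_i phi_i psi_{j-i}):
  psi_1 = theta_1 + phi_1 = -0.662 + (-0.812) = -1.474
Right-hand sides:
  c_0 = sigma^2 (1 + theta_1 psi_1) = 1 * (1 + (-0.662)(-1.474)) = 1 * 1.975788 = 1.975788
  c_1 = sigma^2 theta_1 = 1 * (-0.662) = -0.662
  c_2 = 0
Equations for k = 0 and k = 1 (AR order 1):
  gamma(0) = phi_1 gamma(1) + c_0
  gamma(1) = phi_1 gamma(0) + c_1
Substituting the second into the first: gamma(0) (1 - phi_1^2) = c_0 + phi_1 c_1, so
  gamma(0) = (c_0 + phi_1 c_1) / (1 - phi_1^2) = (1.975788 + (-0.812)(-0.662)) / (1 - (-0.812)^2) = 2.513332 / 0.340656 = 7.377918.
  gamma(1) = phi_1 gamma(0) + c_1 = (-0.812)(7.377918) + (-0.662) = -6.652869.
For k = 2 (> q): gamma(2) = phi_1 gamma(1) = (-0.812)(-6.652869) = 5.40213.
Therefore gamma(2) = 5.4021 (to 4 decimal places).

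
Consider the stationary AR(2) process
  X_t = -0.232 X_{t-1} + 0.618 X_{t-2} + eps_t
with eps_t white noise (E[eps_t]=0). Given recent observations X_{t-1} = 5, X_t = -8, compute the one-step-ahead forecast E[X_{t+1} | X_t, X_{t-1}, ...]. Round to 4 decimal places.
E[X_{t+1} \mid \mathcal F_t] = 4.9460

For an AR(p) model X_t = c + sum_i phi_i X_{t-i} + eps_t, the
one-step-ahead conditional mean is
  E[X_{t+1} | X_t, ...] = c + sum_i phi_i X_{t+1-i}.
Substitute known values:
  E[X_{t+1} | ...] = (-0.232) * (-8) + (0.618) * (5)
                   = 4.9460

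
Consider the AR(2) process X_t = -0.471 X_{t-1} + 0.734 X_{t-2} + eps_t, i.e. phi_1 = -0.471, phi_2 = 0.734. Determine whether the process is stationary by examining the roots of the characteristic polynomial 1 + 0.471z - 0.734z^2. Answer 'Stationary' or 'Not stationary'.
\text{Not stationary}

The AR(p) characteristic polynomial is P(z) = 1 + 0.471z - 0.734z^2.
Stationarity requires all roots to lie outside the unit circle, i.e. |z| > 1 for every root.
Set 1 + (0.471) z + (-0.734) z^2 = 0, i.e. a z^2 + b z + c = 0 with a = -0.734, b = 0.471, c = 1.
Discriminant D = b^2 - 4ac = (0.471)^2 - 4*(-0.734)*1 = 0.221841 - (-2.936) = 3.157841.
D >= 0, so the roots are real: z = (-b +/- sqrt(D)) / (2a) = (-0.471 +/- 1.777032) / (-1.468).
  z_1 = (-0.471 + 1.777032) / (-1.468) = -0.8897,   |z_1| = 0.8897.
  z_2 = (-0.471 - 1.777032) / (-1.468) = 1.5314,   |z_2| = 1.5314.
Moduli of all roots: 0.8897, 1.5314.
All moduli strictly greater than 1? No.
Verdict: Not stationary.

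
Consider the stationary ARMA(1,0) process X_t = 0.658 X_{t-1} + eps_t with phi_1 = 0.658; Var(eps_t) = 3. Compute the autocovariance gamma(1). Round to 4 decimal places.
\gamma(1) = 3.4813

Multiply the model equation by X_{t-k} and take expectations. With theta_0 = psi_0 = 1 and psi_j the MA(infinity) weights, this gives
  gamma(k) - sum_i phi_i gamma(k-i) = c_k,
  c_k = sigma^2 * sum_{j=k..q} theta_j psi_{j-k}   (c_k = 0 for k > q),
using gamma(-m) = gamma(m).
Pure AR (q = 0): c_0 = sigma^2 = 3, c_k = 0 for k >= 1.
Equations for k = 0 and k = 1 (AR order 1):
  gamma(0) = phi_1 gamma(1) + c_0
  gamma(1) = phi_1 gamma(0) + c_1
Substituting the second into the first: gamma(0) (1 - phi_1^2) = c_0 + phi_1 c_1, so
  gamma(0) = c_0 / (1 - phi_1^2) = 3 / (1 - (0.658)^2) = 3 / 0.567036 = 5.290669.
  gamma(1) = phi_1 gamma(0) = (0.658)(5.290669) = 3.48126.
Therefore gamma(1) = 3.4813 (to 4 decimal places).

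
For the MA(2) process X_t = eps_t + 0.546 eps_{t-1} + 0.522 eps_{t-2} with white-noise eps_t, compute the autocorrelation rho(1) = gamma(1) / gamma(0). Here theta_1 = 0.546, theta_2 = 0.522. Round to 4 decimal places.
\rho(1) = 0.5291

For an MA(q) process with theta_0 = 1, the autocovariance is
  gamma(k) = sigma^2 * sum_{i=0..q-k} theta_i * theta_{i+k},
and rho(k) = gamma(k) / gamma(0). Sigma^2 cancels.
  numerator   = (1)*(0.546) + (0.546)*(0.522) = 0.831012.
  denominator = (1)^2 + (0.546)^2 + (0.522)^2 = 1.5706.
  rho(1) = 0.831012 / 1.5706 = 0.5291.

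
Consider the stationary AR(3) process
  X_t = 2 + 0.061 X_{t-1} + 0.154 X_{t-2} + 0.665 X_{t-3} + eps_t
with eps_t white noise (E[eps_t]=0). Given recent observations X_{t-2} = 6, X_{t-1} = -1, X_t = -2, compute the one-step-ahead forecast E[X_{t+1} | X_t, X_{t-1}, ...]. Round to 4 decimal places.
E[X_{t+1} \mid \mathcal F_t] = 5.7140

For an AR(p) model X_t = c + sum_i phi_i X_{t-i} + eps_t, the
one-step-ahead conditional mean is
  E[X_{t+1} | X_t, ...] = c + sum_i phi_i X_{t+1-i}.
Substitute known values:
  E[X_{t+1} | ...] = 2 + (0.061) * (-2) + (0.154) * (-1) + (0.665) * (6)
                   = 5.7140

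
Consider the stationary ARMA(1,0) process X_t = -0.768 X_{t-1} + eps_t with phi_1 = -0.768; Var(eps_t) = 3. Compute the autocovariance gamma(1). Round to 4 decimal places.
\gamma(1) = -5.6171

Multiply the model equation by X_{t-k} and take expectations. With theta_0 = psi_0 = 1 and psi_j the MA(infinity) weights, this gives
  gamma(k) - sum_i phi_i gamma(k-i) = c_k,
  c_k = sigma^2 * sum_{j=k..q} theta_j psi_{j-k}   (c_k = 0 for k > q),
using gamma(-m) = gamma(m).
Pure AR (q = 0): c_0 = sigma^2 = 3, c_k = 0 for k >= 1.
Equations for k = 0 and k = 1 (AR order 1):
  gamma(0) = phi_1 gamma(1) + c_0
  gamma(1) = phi_1 gamma(0) + c_1
Substituting the second into the first: gamma(0) (1 - phi_1^2) = c_0 + phi_1 c_1, so
  gamma(0) = c_0 / (1 - phi_1^2) = 3 / (1 - (-0.768)^2) = 3 / 0.410176 = 7.313934.
  gamma(1) = phi_1 gamma(0) = (-0.768)(7.313934) = -5.617101.
Therefore gamma(1) = -5.6171 (to 4 decimal places).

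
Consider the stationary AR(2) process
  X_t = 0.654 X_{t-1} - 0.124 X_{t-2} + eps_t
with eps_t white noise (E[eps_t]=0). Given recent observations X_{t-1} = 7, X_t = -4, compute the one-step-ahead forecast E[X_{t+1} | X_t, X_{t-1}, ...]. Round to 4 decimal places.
E[X_{t+1} \mid \mathcal F_t] = -3.4840

For an AR(p) model X_t = c + sum_i phi_i X_{t-i} + eps_t, the
one-step-ahead conditional mean is
  E[X_{t+1} | X_t, ...] = c + sum_i phi_i X_{t+1-i}.
Substitute known values:
  E[X_{t+1} | ...] = (0.654) * (-4) + (-0.124) * (7)
                   = -3.4840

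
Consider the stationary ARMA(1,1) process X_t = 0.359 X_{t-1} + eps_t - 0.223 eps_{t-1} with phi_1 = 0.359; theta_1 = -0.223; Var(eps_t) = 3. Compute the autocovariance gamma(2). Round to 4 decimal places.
\gamma(2) = 0.1547

Multiply the model equation by X_{t-k} and take expectations. With theta_0 = psi_0 = 1 and psi_j the MA(infinity) weights, this gives
  gamma(k) - sum_i phi_i gamma(k-i) = c_k,
  c_k = sigma^2 * sum_{j=k..q} theta_j psi_{j-k}   (c_k = 0 for k > q),
using gamma(-m) = gamma(m).
psi-weights needed (psi_j = theta_j + sum_i phi_i psi_{j-i}):
  psi_1 = theta_1 + phi_1 = -0.223 + (0.359) = 0.136
Right-hand sides:
  c_0 = sigma^2 (1 + theta_1 psi_1) = 3 * (1 + (-0.223)(0.136)) = 3 * 0.969672 = 2.909016
  c_1 = sigma^2 theta_1 = 3 * (-0.223) = -0.669
  c_2 = 0
Equations for k = 0 and k = 1 (AR order 1):
  gamma(0) = phi_1 gamma(1) + c_0
  gamma(1) = phi_1 gamma(0) + c_1
Substituting the second into the first: gamma(0) (1 - phi_1^2) = c_0 + phi_1 c_1, so
  gamma(0) = (c_0 + phi_1 c_1) / (1 - phi_1^2) = (2.909016 + (0.359)(-0.669)) / (1 - (0.359)^2) = 2.668845 / 0.871119 = 3.063697.
  gamma(1) = phi_1 gamma(0) + c_1 = (0.359)(3.063697) + (-0.669) = 0.430867.
For k = 2 (> q): gamma(2) = phi_1 gamma(1) = (0.359)(0.430867) = 0.154681.
Therefore gamma(2) = 0.1547 (to 4 decimal places).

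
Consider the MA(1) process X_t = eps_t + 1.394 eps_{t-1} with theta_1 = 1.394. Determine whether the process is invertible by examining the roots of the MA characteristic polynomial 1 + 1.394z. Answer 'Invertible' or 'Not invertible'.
\text{Not invertible}

The MA(q) characteristic polynomial is P(z) = 1 + 1.394z.
Invertibility requires all roots to lie outside the unit circle, i.e. |z| > 1 for every root.
This is linear in z: 1 + (1.394) z = 0  =>  z = -1/(1.394) = -0.71736,  |z| = 0.71736.
Moduli of all roots: 0.7174.
All moduli strictly greater than 1? No.
Verdict: Not invertible.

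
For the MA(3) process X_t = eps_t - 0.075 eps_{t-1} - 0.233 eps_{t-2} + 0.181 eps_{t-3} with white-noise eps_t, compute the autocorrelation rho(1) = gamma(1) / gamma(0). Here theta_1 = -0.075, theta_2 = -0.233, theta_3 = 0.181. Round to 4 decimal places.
\rho(1) = -0.0912

For an MA(q) process with theta_0 = 1, the autocovariance is
  gamma(k) = sigma^2 * sum_{i=0..q-k} theta_i * theta_{i+k},
and rho(k) = gamma(k) / gamma(0). Sigma^2 cancels.
  numerator   = (1)*(-0.075) + (-0.075)*(-0.233) + (-0.233)*(0.181) = -0.099698.
  denominator = (1)^2 + (-0.075)^2 + (-0.233)^2 + (0.181)^2 = 1.092675.
  rho(1) = -0.099698 / 1.092675 = -0.0912.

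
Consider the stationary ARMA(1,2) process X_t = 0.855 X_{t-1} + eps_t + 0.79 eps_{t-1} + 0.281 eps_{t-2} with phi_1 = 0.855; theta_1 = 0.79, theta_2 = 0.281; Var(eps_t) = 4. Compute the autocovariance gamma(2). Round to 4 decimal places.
\gamma(2) = 47.2002

Multiply the model equation by X_{t-k} and take expectations. With theta_0 = psi_0 = 1 and psi_j the MA(infinity) weights, this gives
  gamma(k) - sum_i phi_i gamma(k-i) = c_k,
  c_k = sigma^2 * sum_{j=k..q} theta_j psi_{j-k}   (c_k = 0 for k > q),
using gamma(-m) = gamma(m).
psi-weights needed (psi_j = theta_j + sum_i phi_i psi_{j-i}):
  psi_1 = theta_1 + phi_1 = 0.79 + (0.855) = 1.645
  psi_2 = theta_2 + phi_1 psi_1 = 0.281 + (0.855)(1.645) = 1.687475
Right-hand sides:
  c_0 = sigma^2 (1 + theta_1 psi_1 + theta_2 psi_2) = 4 * (1 + (0.79)(1.645) + (0.281)(1.687475)) = 4 * 2.77373 = 11.094922
  c_1 = sigma^2 (theta_1 + theta_2 psi_1) = 4 * (0.79 + (0.281)(1.645)) = 5.00898
  c_2 = sigma^2 theta_2 = 4 * (0.281) = 1.124
Equations for k = 0 and k = 1 (AR order 1):
  gamma(0) = phi_1 gamma(1) + c_0
  gamma(1) = phi_1 gamma(0) + c_1
Substituting the second into the first: gamma(0) (1 - phi_1^2) = c_0 + phi_1 c_1, so
  gamma(0) = (c_0 + phi_1 c_1) / (1 - phi_1^2) = (11.094922 + (0.855)(5.00898)) / (1 - (0.855)^2) = 15.3776 / 0.268975 = 57.171112.
  gamma(1) = phi_1 gamma(0) + c_1 = (0.855)(57.171112) + (5.00898) = 53.890281.
For k = 2: gamma(2) = phi_1 gamma(1) + c_2
  = (0.855)(53.890281) + (1.124) = 47.20019.
Therefore gamma(2) = 47.2002 (to 4 decimal places).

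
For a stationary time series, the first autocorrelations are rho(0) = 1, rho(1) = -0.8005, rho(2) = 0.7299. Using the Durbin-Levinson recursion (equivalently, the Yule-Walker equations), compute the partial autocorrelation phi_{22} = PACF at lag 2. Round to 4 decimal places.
\phi_{22} = 0.2481

The PACF at lag k is phi_{kk}, the last component of the solution
to the Yule-Walker system G_k phi = r_k where
  (G_k)_{ij} = rho(|i - j|), (r_k)_i = rho(i), i,j = 1..k.
Equivalently, Durbin-Levinson gives phi_{kk} iteratively:
  phi_{11} = rho(1)
  phi_{kk} = [rho(k) - sum_{j=1..k-1} phi_{k-1,j} rho(k-j)]
            / [1 - sum_{j=1..k-1} phi_{k-1,j} rho(j)],
  phi_{k,j} = phi_{k-1,j} - phi_{kk} phi_{k-1,k-j},  j = 1..k-1.
Step k = 1:
  phi_11 = rho(1) = -0.8005.
Step k = 2:
  phi_22 = [rho(2) - phi_11 rho(1)] / [1 - phi_11 rho(1)] = [0.7299 - (-0.8005)(-0.8005)] / [1 - (-0.8005)(-0.8005)]
         = 0.08909975 / 0.35919975 = 0.2481.
Therefore phi_{22} = 0.2481.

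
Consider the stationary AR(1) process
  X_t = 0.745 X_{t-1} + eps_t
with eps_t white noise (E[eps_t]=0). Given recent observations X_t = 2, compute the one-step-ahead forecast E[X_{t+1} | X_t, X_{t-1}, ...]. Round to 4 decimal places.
E[X_{t+1} \mid \mathcal F_t] = 1.4900

For an AR(p) model X_t = c + sum_i phi_i X_{t-i} + eps_t, the
one-step-ahead conditional mean is
  E[X_{t+1} | X_t, ...] = c + sum_i phi_i X_{t+1-i}.
Substitute known values:
  E[X_{t+1} | ...] = (0.745) * (2)
                   = 1.4900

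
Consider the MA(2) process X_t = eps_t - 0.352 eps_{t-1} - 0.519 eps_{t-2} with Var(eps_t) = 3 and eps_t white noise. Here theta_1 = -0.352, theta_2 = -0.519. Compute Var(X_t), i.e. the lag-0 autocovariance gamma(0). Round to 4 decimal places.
\gamma(0) = 4.1798

For an MA(q) process X_t = eps_t + sum_i theta_i eps_{t-i} with
Var(eps_t) = sigma^2, the variance is
  gamma(0) = sigma^2 * (1 + sum_i theta_i^2).
  sum_i theta_i^2 = (-0.352)^2 + (-0.519)^2 = 0.123904 + 0.269361 = 0.393265.
  gamma(0) = 3 * (1 + 0.393265) = 3 * 1.393265 = 4.179795, which rounds to 4.1798.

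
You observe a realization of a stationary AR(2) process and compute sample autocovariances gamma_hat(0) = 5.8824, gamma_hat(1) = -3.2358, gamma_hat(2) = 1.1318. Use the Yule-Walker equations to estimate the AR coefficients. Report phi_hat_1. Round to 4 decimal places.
\hat\phi_{1} = -0.6370

The Yule-Walker equations for an AR(p) process read, in matrix form,
  Gamma_p phi = r_p,   with   (Gamma_p)_{ij} = gamma(|i - j|),
                       (r_p)_i = gamma(i),   i,j = 1..p.
Substitute the sample gammas (Toeplitz matrix and right-hand side of size 2):
  Gamma_p = [[5.8824, -3.2358], [-3.2358, 5.8824]]
  r_p     = [-3.2358, 1.1318]
Written out:
  5.8824 phi_1 - 3.2358 phi_2 = -3.2358
  -3.2358 phi_1 + 5.8824 phi_2 = 1.1318
Solve by Cramer's rule:
  det = gamma(0)^2 - gamma(1)^2 = (5.8824)^2 - (-3.2358)^2 = 34.60262976 - 10.47040164 = 24.13222812
  phi_hat_1 = [gamma(1) gamma(0) - gamma(1) gamma(2)] / det = [(-3.2358)(5.8824) - (-3.2358)(1.1318)] / 24.13222812 = -15.37199148 / 24.13222812 = -0.637
  phi_hat_2 = [gamma(0) gamma(2) - gamma(1)^2] / det = [(5.8824)(1.1318) - (-3.2358)^2] / 24.13222812 = -3.81270132 / 24.13222812 = -0.158
So phi_hat = [-0.6370, -0.1580].
Therefore phi_hat_1 = -0.6370.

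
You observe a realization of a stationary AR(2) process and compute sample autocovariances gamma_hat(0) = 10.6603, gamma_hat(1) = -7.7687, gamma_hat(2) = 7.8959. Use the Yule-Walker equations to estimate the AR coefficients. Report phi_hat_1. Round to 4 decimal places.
\hat\phi_{1} = -0.4030

The Yule-Walker equations for an AR(p) process read, in matrix form,
  Gamma_p phi = r_p,   with   (Gamma_p)_{ij} = gamma(|i - j|),
                       (r_p)_i = gamma(i),   i,j = 1..p.
Substitute the sample gammas (Toeplitz matrix and right-hand side of size 2):
  Gamma_p = [[10.6603, -7.7687], [-7.7687, 10.6603]]
  r_p     = [-7.7687, 7.8959]
Written out:
  10.6603 phi_1 - 7.7687 phi_2 = -7.7687
  -7.7687 phi_1 + 10.6603 phi_2 = 7.8959
Solve by Cramer's rule:
  det = gamma(0)^2 - gamma(1)^2 = (10.6603)^2 - (-7.7687)^2 = 113.64199609 - 60.35269969 = 53.2892964
  phi_hat_1 = [gamma(1) gamma(0) - gamma(1) gamma(2)] / det = [(-7.7687)(10.6603) - (-7.7687)(7.8959)] / 53.2892964 = -21.47579428 / 53.2892964 = -0.403
  phi_hat_2 = [gamma(0) gamma(2) - gamma(1)^2] / det = [(10.6603)(7.8959) - (-7.7687)^2] / 53.2892964 = 23.81996308 / 53.2892964 = 0.447
So phi_hat = [-0.4030, 0.4470].
Therefore phi_hat_1 = -0.4030.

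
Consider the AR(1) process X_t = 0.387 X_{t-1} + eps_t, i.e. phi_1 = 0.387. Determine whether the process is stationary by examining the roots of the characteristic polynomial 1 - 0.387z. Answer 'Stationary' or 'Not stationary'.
\text{Stationary}

The AR(p) characteristic polynomial is P(z) = 1 - 0.387z.
Stationarity requires all roots to lie outside the unit circle, i.e. |z| > 1 for every root.
This is linear in z: 1 + (-0.387) z = 0  =>  z = -1/(-0.387) = 2.583979,  |z| = 2.583979.
Moduli of all roots: 2.5840.
All moduli strictly greater than 1? Yes.
Verdict: Stationary.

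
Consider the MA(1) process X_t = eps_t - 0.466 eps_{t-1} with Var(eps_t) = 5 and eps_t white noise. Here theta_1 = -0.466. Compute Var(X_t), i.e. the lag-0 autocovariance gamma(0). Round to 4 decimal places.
\gamma(0) = 6.0858

For an MA(q) process X_t = eps_t + sum_i theta_i eps_{t-i} with
Var(eps_t) = sigma^2, the variance is
  gamma(0) = sigma^2 * (1 + sum_i theta_i^2).
  sum_i theta_i^2 = (-0.466)^2 = 0.217156.
  gamma(0) = 5 * (1 + 0.217156) = 5 * 1.217156 = 6.08578, which rounds to 6.0858.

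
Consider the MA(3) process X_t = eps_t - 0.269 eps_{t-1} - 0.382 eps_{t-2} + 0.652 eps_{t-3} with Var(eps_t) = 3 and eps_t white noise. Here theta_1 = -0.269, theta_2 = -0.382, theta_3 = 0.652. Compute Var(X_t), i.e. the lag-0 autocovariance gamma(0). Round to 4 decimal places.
\gamma(0) = 4.9302

For an MA(q) process X_t = eps_t + sum_i theta_i eps_{t-i} with
Var(eps_t) = sigma^2, the variance is
  gamma(0) = sigma^2 * (1 + sum_i theta_i^2).
  sum_i theta_i^2 = (-0.269)^2 + (-0.382)^2 + (0.652)^2 = 0.072361 + 0.145924 + 0.425104 = 0.643389.
  gamma(0) = 3 * (1 + 0.643389) = 3 * 1.643389 = 4.930167, which rounds to 4.9302.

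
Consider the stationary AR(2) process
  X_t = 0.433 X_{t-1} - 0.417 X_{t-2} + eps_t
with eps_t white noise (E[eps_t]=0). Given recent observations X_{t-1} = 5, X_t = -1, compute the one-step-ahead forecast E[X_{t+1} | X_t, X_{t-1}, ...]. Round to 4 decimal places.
E[X_{t+1} \mid \mathcal F_t] = -2.5180

For an AR(p) model X_t = c + sum_i phi_i X_{t-i} + eps_t, the
one-step-ahead conditional mean is
  E[X_{t+1} | X_t, ...] = c + sum_i phi_i X_{t+1-i}.
Substitute known values:
  E[X_{t+1} | ...] = (0.433) * (-1) + (-0.417) * (5)
                   = -2.5180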